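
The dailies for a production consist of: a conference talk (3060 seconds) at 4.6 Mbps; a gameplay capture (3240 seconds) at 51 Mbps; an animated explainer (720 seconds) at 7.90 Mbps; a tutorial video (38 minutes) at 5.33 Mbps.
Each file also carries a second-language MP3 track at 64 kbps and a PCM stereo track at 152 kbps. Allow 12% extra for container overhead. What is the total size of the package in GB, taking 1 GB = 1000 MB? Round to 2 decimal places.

27.88 GB

Audio total: 64 + 152 = 216 kbps = 0.216 Mbps.
conference talk: 4.816 Mbps × 3060 s × 1.12 = 16505.4 Mb
gameplay capture: 51.216 Mbps × 3240 s × 1.12 = 185852.6 Mb
animated explainer: 8.116 Mbps × 720 s × 1.12 = 6544.7 Mb
tutorial video: 5.546 Mbps × 2280 s × 1.12 = 14162.3 Mb
Total: 223065.0 Mb = 27883.1 MB.
= 27.88 GB.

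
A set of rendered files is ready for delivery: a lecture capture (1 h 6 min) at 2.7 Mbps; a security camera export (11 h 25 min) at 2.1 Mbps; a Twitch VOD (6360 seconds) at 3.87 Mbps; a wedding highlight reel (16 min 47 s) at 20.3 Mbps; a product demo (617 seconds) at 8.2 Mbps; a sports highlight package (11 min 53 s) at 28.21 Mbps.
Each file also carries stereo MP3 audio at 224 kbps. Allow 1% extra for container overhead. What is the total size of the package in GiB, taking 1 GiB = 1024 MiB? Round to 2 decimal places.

Audio: 224 kbps = 0.224 Mbps.
lecture capture: 2.924 Mbps × 3960 s × 1.01 = 11694.8 Mb
security camera export: 2.324 Mbps × 41100 s × 1.01 = 96471.6 Mb
Twitch VOD: 4.094 Mbps × 6360 s × 1.01 = 26298.2 Mb
wedding highlight reel: 20.524 Mbps × 1007 s × 1.01 = 20874.3 Mb
product demo: 8.424 Mbps × 617 s × 1.01 = 5249.6 Mb
sports highlight package: 28.434 Mbps × 713 s × 1.01 = 20476.2 Mb
Total: 181064.7 Mb = 22633.1 MB.
= 21.08 GiB.

21.08 GiB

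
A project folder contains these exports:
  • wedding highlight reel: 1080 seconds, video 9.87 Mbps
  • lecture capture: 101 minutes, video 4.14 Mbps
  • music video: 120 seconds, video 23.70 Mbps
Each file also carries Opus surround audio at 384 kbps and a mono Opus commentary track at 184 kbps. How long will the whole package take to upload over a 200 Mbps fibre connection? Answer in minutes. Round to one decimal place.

Audio total: 384 + 184 = 568 kbps = 0.568 Mbps.
wedding highlight reel: 10.438 Mbps × 1080 s = 11273.0 Mb
lecture capture: 4.708 Mbps × 6060 s = 28530.5 Mb
music video: 24.268 Mbps × 120 s = 2912.2 Mb
Total: 42715.7 Mb = 5339.5 MB.
At 200 Mbps: 42715.7 / 200 = 214 s ≈ 3.56 minutes.

3.6 minutes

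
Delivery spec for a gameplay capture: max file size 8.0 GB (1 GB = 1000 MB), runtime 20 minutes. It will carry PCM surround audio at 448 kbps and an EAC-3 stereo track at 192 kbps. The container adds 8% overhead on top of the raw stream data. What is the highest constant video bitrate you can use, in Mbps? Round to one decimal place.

48.7 Mbps

Budget: 8.0 GB = 64000.0 Mb.
Stream payload after overhead: 64000.0 / 1.08 = 59259.3 Mb.
20 min = 1200 s
Total bitrate budget: 59259.3 Mb / 1200 s = 49.383 Mbps.
Audio total: 448 + 192 = 640 kbps = 0.640 Mbps.
Video: 49.383 − 0.640 = 48.743 Mbps.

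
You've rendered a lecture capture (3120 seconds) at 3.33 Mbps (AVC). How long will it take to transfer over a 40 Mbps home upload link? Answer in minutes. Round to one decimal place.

4.3 minutes

File: 3.330 Mbps × 3120 s = 10389.6 Mb.
At 40 Mbps: 10389.6 / 40 = 259.7 s ≈ 4.33 minutes.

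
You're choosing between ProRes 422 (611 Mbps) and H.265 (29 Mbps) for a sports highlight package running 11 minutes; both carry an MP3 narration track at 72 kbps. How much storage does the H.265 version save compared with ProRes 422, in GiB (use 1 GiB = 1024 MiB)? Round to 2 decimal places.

44.72 GiB

11 min = 660 s
Audio: 72 kbps = 0.072 Mbps.
ProRes 422: 611.072 Mbps × 660 s = 403307.5 Mb = 46.951 GiB.
H.265: 29.072 Mbps × 660 s = 19187.5 Mb = 2.234 GiB.
Saving: 46.951 − 2.234 = 44.717 GiB.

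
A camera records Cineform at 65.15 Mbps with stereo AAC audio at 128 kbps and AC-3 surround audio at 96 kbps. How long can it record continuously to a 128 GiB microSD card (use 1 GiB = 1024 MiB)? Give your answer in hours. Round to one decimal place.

4.7 hours

Audio total: 128 + 96 = 224 kbps = 0.224 Mbps.
Total bitrate: 65.15 + 0.224 = 65.374 Mbps.
Capacity: 128 GiB = 1,099,512 Mb.
Recording time: 1,099,512 / 65.374 = 16,819 s ≈ 4.67 hours.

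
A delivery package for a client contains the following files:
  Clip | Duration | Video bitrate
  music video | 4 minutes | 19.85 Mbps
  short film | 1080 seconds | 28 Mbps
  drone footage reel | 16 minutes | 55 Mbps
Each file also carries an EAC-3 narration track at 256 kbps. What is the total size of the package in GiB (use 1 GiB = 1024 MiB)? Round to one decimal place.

Audio: 256 kbps = 0.256 Mbps.
music video: 20.106 Mbps × 240 s = 4825.4 Mb
short film: 28.256 Mbps × 1080 s = 30516.5 Mb
drone footage reel: 55.256 Mbps × 960 s = 53045.8 Mb
Total: 88387.7 Mb = 11048.5 MB.
= 10.29 GiB.

10.3 GiB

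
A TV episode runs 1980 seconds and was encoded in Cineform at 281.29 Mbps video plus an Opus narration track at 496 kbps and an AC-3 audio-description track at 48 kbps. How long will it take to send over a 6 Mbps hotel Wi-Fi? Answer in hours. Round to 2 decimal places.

25.83 hours

Audio total: 496 + 48 = 544 kbps = 0.544 Mbps.
Total bitrate: 281.834 Mbps.
File: 281.834 Mbps × 1980 s = 558031.3 Mb.
At 6 Mbps: 558031.3 / 6 = 93005.2 s ≈ 25.8 hours.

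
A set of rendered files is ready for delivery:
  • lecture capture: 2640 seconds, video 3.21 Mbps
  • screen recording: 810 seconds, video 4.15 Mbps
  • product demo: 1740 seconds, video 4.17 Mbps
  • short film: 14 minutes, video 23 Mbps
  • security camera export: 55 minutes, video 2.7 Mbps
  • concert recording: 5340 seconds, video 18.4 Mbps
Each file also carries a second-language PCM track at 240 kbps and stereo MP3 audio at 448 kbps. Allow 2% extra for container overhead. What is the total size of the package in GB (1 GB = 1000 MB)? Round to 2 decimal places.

19.85 GB

Audio total: 240 + 448 = 688 kbps = 0.688 Mbps.
lecture capture: 3.898 Mbps × 2640 s × 1.02 = 10496.5 Mb
screen recording: 4.838 Mbps × 810 s × 1.02 = 3997.2 Mb
product demo: 4.858 Mbps × 1740 s × 1.02 = 8622.0 Mb
short film: 23.688 Mbps × 840 s × 1.02 = 20295.9 Mb
security camera export: 3.388 Mbps × 3300 s × 1.02 = 11404.0 Mb
concert recording: 19.088 Mbps × 5340 s × 1.02 = 103968.5 Mb
Total: 158784.1 Mb = 19848.0 MB.
= 19.85 GB.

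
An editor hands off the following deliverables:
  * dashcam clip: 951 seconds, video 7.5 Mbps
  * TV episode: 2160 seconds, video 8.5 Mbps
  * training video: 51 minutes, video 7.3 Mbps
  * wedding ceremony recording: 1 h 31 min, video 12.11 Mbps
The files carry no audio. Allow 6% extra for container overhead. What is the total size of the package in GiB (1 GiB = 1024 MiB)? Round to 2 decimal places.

dashcam clip: 7.500 Mbps × 951 s × 1.06 = 7560.4 Mb
TV episode: 8.500 Mbps × 2160 s × 1.06 = 19461.6 Mb
training video: 7.300 Mbps × 3060 s × 1.06 = 23678.3 Mb
wedding ceremony recording: 12.110 Mbps × 5460 s × 1.06 = 70087.8 Mb
Total: 120788.2 Mb = 15098.5 MB.
= 14.06 GiB.

14.06 GiB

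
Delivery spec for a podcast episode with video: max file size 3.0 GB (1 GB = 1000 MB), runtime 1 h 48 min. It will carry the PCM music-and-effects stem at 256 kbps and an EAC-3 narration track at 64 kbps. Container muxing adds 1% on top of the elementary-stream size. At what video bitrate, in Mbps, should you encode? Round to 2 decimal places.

3.35 Mbps

Budget: 3.0 GB = 24000.0 Mb.
Stream payload after overhead: 24000.0 / 1.01 = 23762.4 Mb.
1 h 48 min = 108 min = 6480 s
Total bitrate budget: 23762.4 Mb / 6480 s = 3.667 Mbps.
Audio total: 256 + 64 = 320 kbps = 0.320 Mbps.
Video: 3.667 − 0.320 = 3.347 Mbps.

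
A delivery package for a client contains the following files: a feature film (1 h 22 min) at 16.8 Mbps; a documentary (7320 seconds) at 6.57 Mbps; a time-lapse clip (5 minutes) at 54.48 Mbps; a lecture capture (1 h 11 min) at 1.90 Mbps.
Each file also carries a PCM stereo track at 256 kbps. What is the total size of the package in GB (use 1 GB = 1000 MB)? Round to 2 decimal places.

Audio: 256 kbps = 0.256 Mbps.
feature film: 17.056 Mbps × 4920 s = 83915.5 Mb
documentary: 6.826 Mbps × 7320 s = 49966.3 Mb
time-lapse clip: 54.736 Mbps × 300 s = 16420.8 Mb
lecture capture: 2.156 Mbps × 4260 s = 9184.6 Mb
Total: 159487.2 Mb = 19935.9 MB.
= 19.94 GB.

19.94 GB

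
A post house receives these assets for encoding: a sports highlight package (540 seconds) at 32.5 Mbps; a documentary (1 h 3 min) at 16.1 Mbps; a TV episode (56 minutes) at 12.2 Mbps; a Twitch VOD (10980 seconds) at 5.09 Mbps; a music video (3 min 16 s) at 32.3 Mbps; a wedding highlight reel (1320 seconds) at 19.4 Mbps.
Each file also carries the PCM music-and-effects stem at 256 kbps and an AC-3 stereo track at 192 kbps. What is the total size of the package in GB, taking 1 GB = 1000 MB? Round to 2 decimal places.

Audio total: 256 + 192 = 448 kbps = 0.448 Mbps.
sports highlight package: 32.948 Mbps × 540 s = 17791.9 Mb
documentary: 16.548 Mbps × 3780 s = 62551.4 Mb
TV episode: 12.648 Mbps × 3360 s = 42497.3 Mb
Twitch VOD: 5.538 Mbps × 10980 s = 60807.2 Mb
music video: 32.748 Mbps × 196 s = 6418.6 Mb
wedding highlight reel: 19.848 Mbps × 1320 s = 26199.4 Mb
Total: 216265.8 Mb = 27033.2 MB.
= 27.03 GB.

27.03 GB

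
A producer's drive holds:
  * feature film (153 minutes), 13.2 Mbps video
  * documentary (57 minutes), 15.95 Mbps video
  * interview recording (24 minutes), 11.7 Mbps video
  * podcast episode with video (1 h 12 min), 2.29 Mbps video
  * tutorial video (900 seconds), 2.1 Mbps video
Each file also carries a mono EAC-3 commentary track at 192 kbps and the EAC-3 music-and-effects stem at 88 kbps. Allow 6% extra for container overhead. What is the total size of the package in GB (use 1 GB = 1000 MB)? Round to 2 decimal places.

Audio total: 192 + 88 = 280 kbps = 0.280 Mbps.
feature film: 13.480 Mbps × 9180 s × 1.06 = 131171.2 Mb
documentary: 16.230 Mbps × 3420 s × 1.06 = 58837.0 Mb
interview recording: 11.980 Mbps × 1440 s × 1.06 = 18286.3 Mb
podcast episode with video: 2.570 Mbps × 4320 s × 1.06 = 11768.5 Mb
tutorial video: 2.380 Mbps × 900 s × 1.06 = 2270.5 Mb
Total: 222333.5 Mb = 27791.7 MB.
= 27.79 GB.

27.79 GB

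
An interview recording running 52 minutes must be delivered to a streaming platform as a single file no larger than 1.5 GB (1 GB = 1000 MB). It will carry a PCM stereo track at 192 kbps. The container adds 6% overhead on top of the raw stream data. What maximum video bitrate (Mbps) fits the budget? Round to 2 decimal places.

Budget: 1.5 GB = 12000.0 Mb.
Stream payload after overhead: 12000.0 / 1.06 = 11320.8 Mb.
52 min = 3120 s
Total bitrate budget: 11320.8 Mb / 3120 s = 3.628 Mbps.
Audio: 192 kbps = 0.192 Mbps.
Video: 3.628 − 0.192 = 3.436 Mbps.

3.44 Mbps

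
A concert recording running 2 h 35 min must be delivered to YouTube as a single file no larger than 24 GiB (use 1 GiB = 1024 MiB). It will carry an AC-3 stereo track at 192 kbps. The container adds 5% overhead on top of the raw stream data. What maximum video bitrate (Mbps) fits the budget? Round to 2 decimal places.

20.92 Mbps

Budget: 24 GiB = 206158.4 Mb.
Stream payload after overhead: 206158.4 / 1.05 = 196341.4 Mb.
2 h 35 min = 155 min = 9300 s
Total bitrate budget: 196341.4 Mb / 9300 s = 21.112 Mbps.
Audio: 192 kbps = 0.192 Mbps.
Video: 21.112 − 0.192 = 20.920 Mbps.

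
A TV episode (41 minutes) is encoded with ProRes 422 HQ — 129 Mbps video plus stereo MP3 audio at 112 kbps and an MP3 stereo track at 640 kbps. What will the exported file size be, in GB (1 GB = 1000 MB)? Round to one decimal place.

41 min = 2460 s
Audio total: 112 + 640 = 752 kbps = 0.752 Mbps.
Total bitrate: 129 + 0.752 = 129.752 Mbps.
Stream data: 129.752 Mbps × 2460 s = 319189.9 Mb.
319,190 Mb ÷ 8 = 39,899 MB → 39.90 GB.

39.9 GB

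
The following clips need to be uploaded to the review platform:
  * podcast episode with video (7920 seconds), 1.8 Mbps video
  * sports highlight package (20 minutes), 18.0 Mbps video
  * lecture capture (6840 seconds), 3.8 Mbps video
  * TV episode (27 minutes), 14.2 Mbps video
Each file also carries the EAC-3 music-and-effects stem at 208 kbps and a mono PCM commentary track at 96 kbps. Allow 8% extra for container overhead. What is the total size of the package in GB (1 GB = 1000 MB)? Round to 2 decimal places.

12.18 GB

Audio total: 208 + 96 = 304 kbps = 0.304 Mbps.
podcast episode with video: 2.104 Mbps × 7920 s × 1.08 = 17996.8 Mb
sports highlight package: 18.304 Mbps × 1200 s × 1.08 = 23722.0 Mb
lecture capture: 4.104 Mbps × 6840 s × 1.08 = 30317.1 Mb
TV episode: 14.504 Mbps × 1620 s × 1.08 = 25376.2 Mb
Total: 97412.0 Mb = 12176.5 MB.
= 12.18 GB.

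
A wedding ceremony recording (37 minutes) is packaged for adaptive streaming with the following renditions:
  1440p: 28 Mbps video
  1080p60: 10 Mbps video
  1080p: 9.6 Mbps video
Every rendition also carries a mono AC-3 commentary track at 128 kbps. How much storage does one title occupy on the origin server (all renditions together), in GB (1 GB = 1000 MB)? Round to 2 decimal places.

37 min = 2220 s
Audio: 128 kbps = 0.128 Mbps.
Sum of rendition bitrates: (28+0.128) + (10+0.128) + (9.6+0.128) = 47.984 Mbps.
× 2220 s = 106,524 Mb = 13,316 MB = 13.32 GB.

13.32 GB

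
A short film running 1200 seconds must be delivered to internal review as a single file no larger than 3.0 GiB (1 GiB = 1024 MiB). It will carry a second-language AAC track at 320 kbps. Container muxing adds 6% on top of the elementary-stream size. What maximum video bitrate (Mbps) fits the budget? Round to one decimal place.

Budget: 3.0 GiB = 25769.8 Mb.
Stream payload after overhead: 25769.8 / 1.06 = 24311.1 Mb.
Total bitrate budget: 24311.1 Mb / 1200 s = 20.259 Mbps.
Audio: 320 kbps = 0.320 Mbps.
Video: 20.259 − 0.320 = 19.939 Mbps.

19.9 Mbps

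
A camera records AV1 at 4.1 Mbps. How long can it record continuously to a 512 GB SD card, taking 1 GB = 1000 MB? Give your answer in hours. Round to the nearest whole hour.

278 hours

Capacity: 512 GB = 4,096,000 Mb.
Recording time: 4,096,000 / 4.100 = 999,024 s ≈ 278 hours.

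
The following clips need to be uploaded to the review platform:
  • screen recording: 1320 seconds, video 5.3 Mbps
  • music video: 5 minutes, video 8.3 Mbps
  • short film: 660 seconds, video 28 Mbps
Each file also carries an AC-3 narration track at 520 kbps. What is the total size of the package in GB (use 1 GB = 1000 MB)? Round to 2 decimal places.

3.64 GB

Audio: 520 kbps = 0.520 Mbps.
screen recording: 5.820 Mbps × 1320 s = 7682.4 Mb
music video: 8.820 Mbps × 300 s = 2646.0 Mb
short film: 28.520 Mbps × 660 s = 18823.2 Mb
Total: 29151.6 Mb = 3643.9 MB.
= 3.644 GB.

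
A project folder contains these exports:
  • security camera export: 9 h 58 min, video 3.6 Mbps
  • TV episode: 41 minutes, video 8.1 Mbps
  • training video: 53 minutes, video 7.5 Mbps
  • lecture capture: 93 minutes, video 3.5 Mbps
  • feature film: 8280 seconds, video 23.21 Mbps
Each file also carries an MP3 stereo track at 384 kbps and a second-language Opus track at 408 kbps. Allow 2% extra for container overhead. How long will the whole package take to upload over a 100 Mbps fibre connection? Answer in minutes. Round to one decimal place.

72.8 minutes

Audio total: 384 + 408 = 792 kbps = 0.792 Mbps.
security camera export: 4.392 Mbps × 35880 s × 1.02 = 160736.7 Mb
TV episode: 8.892 Mbps × 2460 s × 1.02 = 22311.8 Mb
training video: 8.292 Mbps × 3180 s × 1.02 = 26895.9 Mb
lecture capture: 4.292 Mbps × 5580 s × 1.02 = 24428.3 Mb
feature film: 24.002 Mbps × 8280 s × 1.02 = 202711.3 Mb
Total: 437084.0 Mb = 54635.5 MB.
At 100 Mbps: 437084.0 / 100 = 4371 s ≈ 72.8 minutes.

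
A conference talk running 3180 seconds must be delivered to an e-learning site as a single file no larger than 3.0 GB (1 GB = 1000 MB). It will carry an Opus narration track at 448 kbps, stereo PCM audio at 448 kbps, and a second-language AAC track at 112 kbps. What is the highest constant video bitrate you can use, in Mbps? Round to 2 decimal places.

Budget: 3.0 GB = 24000.0 Mb.
Total bitrate budget: 24000.0 Mb / 3180 s = 7.547 Mbps.
Audio total: 448 + 448 + 112 = 1008 kbps = 1.008 Mbps.
Video: 7.547 − 1.008 = 6.539 Mbps.

6.54 Mbps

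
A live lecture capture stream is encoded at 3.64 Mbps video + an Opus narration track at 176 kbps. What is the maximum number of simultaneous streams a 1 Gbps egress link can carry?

Audio: 176 kbps = 0.176 Mbps.
Per-viewer media rate: 3.816 Mbps.
1 Gbps = 1,000 Mbps; 1,000 / 3.816 = 262.05 → 262 viewers.

262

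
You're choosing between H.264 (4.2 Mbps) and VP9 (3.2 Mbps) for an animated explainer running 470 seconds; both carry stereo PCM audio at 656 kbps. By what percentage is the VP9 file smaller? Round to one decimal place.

20.6%

Audio: 656 kbps = 0.656 Mbps.
H.264: 4.856 Mbps × 470 s = 2282.3 Mb = 285.290 MB.
VP9: 3.856 Mbps × 470 s = 1812.3 Mb = 226.540 MB.
Reduction: (1 − 226.540/285.290) × 100 = 20.59%.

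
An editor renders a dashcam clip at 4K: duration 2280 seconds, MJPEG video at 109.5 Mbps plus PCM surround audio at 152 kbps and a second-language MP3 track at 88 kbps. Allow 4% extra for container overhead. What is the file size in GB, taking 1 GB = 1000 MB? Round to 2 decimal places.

32.53 GB

Audio total: 152 + 88 = 240 kbps = 0.240 Mbps.
Total bitrate: 109.5 + 0.240 = 109.740 Mbps.
Stream data: 109.740 Mbps × 2280 s = 250207.2 Mb.
With 4% container overhead: ×1.04.
260,215 Mb ÷ 8 = 32,527 MB → 32.53 GB.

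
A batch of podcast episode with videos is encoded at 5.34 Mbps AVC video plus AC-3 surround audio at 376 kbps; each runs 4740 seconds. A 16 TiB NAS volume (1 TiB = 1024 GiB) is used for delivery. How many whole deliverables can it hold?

Audio: 376 kbps = 0.376 Mbps.
Total bitrate: 5.716 Mbps.
Per item: 5.716 Mbps × 4740 s = 27,094 Mb = 3,387 MB.
Capacity: 16 TiB = 140,737,488 Mb; 5194.45 items → 5194 complete.

5194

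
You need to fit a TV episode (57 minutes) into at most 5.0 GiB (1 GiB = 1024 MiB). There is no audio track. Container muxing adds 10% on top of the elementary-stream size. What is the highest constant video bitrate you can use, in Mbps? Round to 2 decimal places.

11.42 Mbps

Budget: 5.0 GiB = 42949.7 Mb.
Stream payload after overhead: 42949.7 / 1.10 = 39045.2 Mb.
57 min = 3420 s
Total bitrate budget: 39045.2 Mb / 3420 s = 11.417 Mbps.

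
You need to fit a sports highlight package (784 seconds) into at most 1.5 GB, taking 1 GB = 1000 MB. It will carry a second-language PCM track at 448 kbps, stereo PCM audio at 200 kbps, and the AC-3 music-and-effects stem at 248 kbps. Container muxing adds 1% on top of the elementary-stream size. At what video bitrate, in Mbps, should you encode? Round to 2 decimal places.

Budget: 1.5 GB = 12000.0 Mb.
Stream payload after overhead: 12000.0 / 1.01 = 11881.2 Mb.
Total bitrate budget: 11881.2 Mb / 784 s = 15.155 Mbps.
Audio total: 448 + 200 + 248 = 896 kbps = 0.896 Mbps.
Video: 15.155 − 0.896 = 14.259 Mbps.

14.26 Mbps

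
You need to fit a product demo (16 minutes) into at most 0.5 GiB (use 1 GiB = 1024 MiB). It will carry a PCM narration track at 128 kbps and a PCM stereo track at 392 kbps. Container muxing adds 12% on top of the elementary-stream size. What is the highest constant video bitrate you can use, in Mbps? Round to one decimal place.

3.5 Mbps

Budget: 0.5 GiB = 4295.0 Mb.
Stream payload after overhead: 4295.0 / 1.12 = 3834.8 Mb.
16 min = 960 s
Total bitrate budget: 3834.8 Mb / 960 s = 3.995 Mbps.
Audio total: 128 + 392 = 520 kbps = 0.520 Mbps.
Video: 3.995 − 0.520 = 3.475 Mbps.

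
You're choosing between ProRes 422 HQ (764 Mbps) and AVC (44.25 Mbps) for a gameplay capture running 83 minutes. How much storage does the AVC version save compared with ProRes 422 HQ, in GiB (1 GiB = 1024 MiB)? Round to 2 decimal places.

417.27 GiB

83 min = 4980 s
ProRes 422 HQ: 764.000 Mbps × 4980 s = 3804720.0 Mb = 442.928 GiB.
AVC: 44.250 Mbps × 4980 s = 220365.0 Mb = 25.654 GiB.
Saving: 442.928 − 25.654 = 417.274 GiB.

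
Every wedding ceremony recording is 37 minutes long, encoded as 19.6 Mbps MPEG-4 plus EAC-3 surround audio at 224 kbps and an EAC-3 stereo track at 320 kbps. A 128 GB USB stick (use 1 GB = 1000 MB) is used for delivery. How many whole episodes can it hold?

37 min = 2220 s
Audio total: 224 + 320 = 544 kbps = 0.544 Mbps.
Total bitrate: 20.144 Mbps.
Per item: 20.144 Mbps × 2220 s = 44,720 Mb = 5,590 MB.
Capacity: 128 GB = 1,024,000 Mb; 22.90 items → 22 complete.

22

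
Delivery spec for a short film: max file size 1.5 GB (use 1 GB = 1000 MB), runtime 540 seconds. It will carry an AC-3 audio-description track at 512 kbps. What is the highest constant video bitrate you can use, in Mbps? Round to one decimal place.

21.7 Mbps

Budget: 1.5 GB = 12000.0 Mb.
Total bitrate budget: 12000.0 Mb / 540 s = 22.222 Mbps.
Audio: 512 kbps = 0.512 Mbps.
Video: 22.222 − 0.512 = 21.710 Mbps.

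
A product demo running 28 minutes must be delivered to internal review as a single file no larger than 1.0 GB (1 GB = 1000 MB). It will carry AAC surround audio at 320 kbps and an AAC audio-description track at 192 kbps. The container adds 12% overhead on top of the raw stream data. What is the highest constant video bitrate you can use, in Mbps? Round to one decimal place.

Budget: 1.0 GB = 8000.0 Mb.
Stream payload after overhead: 8000.0 / 1.12 = 7142.9 Mb.
28 min = 1680 s
Total bitrate budget: 7142.9 Mb / 1680 s = 4.252 Mbps.
Audio total: 320 + 192 = 512 kbps = 0.512 Mbps.
Video: 4.252 − 0.512 = 3.740 Mbps.

3.7 Mbps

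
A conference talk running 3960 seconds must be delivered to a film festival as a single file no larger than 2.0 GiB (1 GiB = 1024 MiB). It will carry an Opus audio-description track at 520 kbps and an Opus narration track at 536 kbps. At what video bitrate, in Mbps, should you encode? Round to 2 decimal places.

Budget: 2.0 GiB = 17179.9 Mb.
Total bitrate budget: 17179.9 Mb / 3960 s = 4.338 Mbps.
Audio total: 520 + 536 = 1056 kbps = 1.056 Mbps.
Video: 4.338 − 1.056 = 3.282 Mbps.

3.28 Mbps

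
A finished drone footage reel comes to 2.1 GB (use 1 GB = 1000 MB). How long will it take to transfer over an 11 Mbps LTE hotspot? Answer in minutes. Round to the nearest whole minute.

25 minutes

File: 2.1 GB = 16800.0 Mb.
At 11 Mbps: 16800.0 / 11 = 1527.3 s ≈ 25.5 minutes.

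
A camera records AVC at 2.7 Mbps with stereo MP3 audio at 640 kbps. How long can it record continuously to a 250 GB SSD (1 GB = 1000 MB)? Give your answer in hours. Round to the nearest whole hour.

166 hours

Audio: 640 kbps = 0.640 Mbps.
Total bitrate: 2.7 + 0.640 = 3.340 Mbps.
Capacity: 250 GB = 2,000,000 Mb.
Recording time: 2,000,000 / 3.340 = 598,802 s ≈ 166 hours.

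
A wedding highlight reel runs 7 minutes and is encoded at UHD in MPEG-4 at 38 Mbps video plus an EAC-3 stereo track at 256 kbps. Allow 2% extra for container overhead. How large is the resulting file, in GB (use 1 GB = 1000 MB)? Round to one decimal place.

2.0 GB

7 min = 420 s
Audio: 256 kbps = 0.256 Mbps.
Total bitrate: 38 + 0.256 = 38.256 Mbps.
Stream data: 38.256 Mbps × 420 s = 16067.5 Mb.
With 2% container overhead: ×1.02.
16,389 Mb ÷ 8 = 2,049 MB → 2.049 GB.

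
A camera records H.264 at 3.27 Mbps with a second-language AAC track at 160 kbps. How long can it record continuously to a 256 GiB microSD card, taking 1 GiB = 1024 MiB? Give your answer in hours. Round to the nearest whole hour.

Audio: 160 kbps = 0.160 Mbps.
Total bitrate: 3.27 + 0.160 = 3.430 Mbps.
Capacity: 256 GiB = 2,199,023 Mb.
Recording time: 2,199,023 / 3.430 = 641,115 s ≈ 178 hours.

178 hours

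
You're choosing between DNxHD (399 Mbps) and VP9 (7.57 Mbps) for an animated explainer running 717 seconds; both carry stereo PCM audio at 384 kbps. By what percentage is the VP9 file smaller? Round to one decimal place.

98.0%

Audio: 384 kbps = 0.384 Mbps.
DNxHD: 399.384 Mbps × 717 s = 286358.3 Mb = 35.795 GB.
VP9: 7.954 Mbps × 717 s = 5703.0 Mb = 0.713 GB.
Reduction: (1 − 0.713/35.795) × 100 = 98.01%.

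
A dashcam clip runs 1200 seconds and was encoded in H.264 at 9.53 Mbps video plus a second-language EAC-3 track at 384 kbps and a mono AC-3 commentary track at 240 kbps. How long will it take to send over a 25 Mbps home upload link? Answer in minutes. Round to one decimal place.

Audio total: 384 + 240 = 624 kbps = 0.624 Mbps.
Total bitrate: 10.154 Mbps.
File: 10.154 Mbps × 1200 s = 12184.8 Mb.
At 25 Mbps: 12184.8 / 25 = 487.4 s ≈ 8.12 minutes.

8.1 minutes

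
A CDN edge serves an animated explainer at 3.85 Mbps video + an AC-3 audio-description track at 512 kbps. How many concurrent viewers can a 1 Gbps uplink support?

229

Audio: 512 kbps = 0.512 Mbps.
Per-viewer media rate: 4.362 Mbps.
1 Gbps = 1,000 Mbps; 1,000 / 4.362 = 229.25 → 229 viewers.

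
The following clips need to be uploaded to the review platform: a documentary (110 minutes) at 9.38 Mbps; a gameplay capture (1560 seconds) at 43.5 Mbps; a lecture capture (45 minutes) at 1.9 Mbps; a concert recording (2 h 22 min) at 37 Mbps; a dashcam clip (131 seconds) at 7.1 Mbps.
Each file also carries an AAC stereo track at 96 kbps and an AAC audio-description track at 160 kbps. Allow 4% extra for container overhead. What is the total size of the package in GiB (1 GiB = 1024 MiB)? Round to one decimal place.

55.2 GiB

Audio total: 96 + 160 = 256 kbps = 0.256 Mbps.
documentary: 9.636 Mbps × 6600 s × 1.04 = 66141.5 Mb
gameplay capture: 43.756 Mbps × 1560 s × 1.04 = 70989.7 Mb
lecture capture: 2.156 Mbps × 2700 s × 1.04 = 6054.0 Mb
concert recording: 37.256 Mbps × 8520 s × 1.04 = 330118.0 Mb
dashcam clip: 7.356 Mbps × 131 s × 1.04 = 1002.2 Mb
Total: 474305.4 Mb = 59288.2 MB.
= 55.22 GiB.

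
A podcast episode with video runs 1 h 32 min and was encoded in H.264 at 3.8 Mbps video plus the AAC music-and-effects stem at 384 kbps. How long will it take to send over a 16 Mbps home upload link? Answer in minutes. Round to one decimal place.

1 h 32 min = 92 min = 5520 s
Audio: 384 kbps = 0.384 Mbps.
Total bitrate: 4.184 Mbps.
File: 4.184 Mbps × 5520 s = 23095.7 Mb.
At 16 Mbps: 23095.7 / 16 = 1443.5 s ≈ 24.1 minutes.

24.1 minutes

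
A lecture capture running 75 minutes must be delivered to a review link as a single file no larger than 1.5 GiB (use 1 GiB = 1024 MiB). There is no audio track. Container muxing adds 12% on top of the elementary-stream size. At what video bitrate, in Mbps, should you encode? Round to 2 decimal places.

2.56 Mbps

Budget: 1.5 GiB = 12884.9 Mb.
Stream payload after overhead: 12884.9 / 1.12 = 11504.4 Mb.
75 min = 4500 s
Total bitrate budget: 11504.4 Mb / 4500 s = 2.557 Mbps.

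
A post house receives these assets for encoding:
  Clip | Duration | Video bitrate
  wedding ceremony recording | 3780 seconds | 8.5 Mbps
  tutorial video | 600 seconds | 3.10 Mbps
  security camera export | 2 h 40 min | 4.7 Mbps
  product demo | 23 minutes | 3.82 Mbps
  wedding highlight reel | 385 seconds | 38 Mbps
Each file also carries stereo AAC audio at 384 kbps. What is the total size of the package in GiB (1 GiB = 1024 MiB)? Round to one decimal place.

12.2 GiB

Audio: 384 kbps = 0.384 Mbps.
wedding ceremony recording: 8.884 Mbps × 3780 s = 33581.5 Mb
tutorial video: 3.484 Mbps × 600 s = 2090.4 Mb
security camera export: 5.084 Mbps × 9600 s = 48806.4 Mb
product demo: 4.204 Mbps × 1380 s = 5801.5 Mb
wedding highlight reel: 38.384 Mbps × 385 s = 14777.8 Mb
Total: 105057.7 Mb = 13132.2 MB.
= 12.23 GiB.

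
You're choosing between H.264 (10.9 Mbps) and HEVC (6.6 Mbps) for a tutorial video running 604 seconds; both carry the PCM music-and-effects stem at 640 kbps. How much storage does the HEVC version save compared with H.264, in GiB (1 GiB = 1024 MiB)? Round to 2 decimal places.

Audio: 640 kbps = 0.640 Mbps.
H.264: 11.540 Mbps × 604 s = 6970.2 Mb = 0.811 GiB.
HEVC: 7.240 Mbps × 604 s = 4373.0 Mb = 0.509 GiB.
Saving: 0.811 − 0.509 = 0.302 GiB.

0.30 GiB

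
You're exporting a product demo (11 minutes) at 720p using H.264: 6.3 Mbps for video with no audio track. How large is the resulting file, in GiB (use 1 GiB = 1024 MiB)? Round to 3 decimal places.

11 min = 660 s
Total bitrate: 6.3 Mbps.
Stream data: 6.300 Mbps × 660 s = 4158.0 Mb.
4,158 Mb = 519,750,000 bytes ÷ 1,073,741,824 = 0.4841 GiB.

0.484 GiB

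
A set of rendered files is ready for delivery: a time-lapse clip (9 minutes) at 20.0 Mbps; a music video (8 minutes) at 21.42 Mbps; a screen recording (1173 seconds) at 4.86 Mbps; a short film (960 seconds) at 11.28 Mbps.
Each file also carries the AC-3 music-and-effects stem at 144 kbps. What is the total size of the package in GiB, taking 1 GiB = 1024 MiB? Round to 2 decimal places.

4.43 GiB

Audio: 144 kbps = 0.144 Mbps.
time-lapse clip: 20.144 Mbps × 540 s = 10877.8 Mb
music video: 21.564 Mbps × 480 s = 10350.7 Mb
screen recording: 5.004 Mbps × 1173 s = 5869.7 Mb
short film: 11.424 Mbps × 960 s = 10967.0 Mb
Total: 38065.2 Mb = 4758.2 MB.
= 4.431 GiB.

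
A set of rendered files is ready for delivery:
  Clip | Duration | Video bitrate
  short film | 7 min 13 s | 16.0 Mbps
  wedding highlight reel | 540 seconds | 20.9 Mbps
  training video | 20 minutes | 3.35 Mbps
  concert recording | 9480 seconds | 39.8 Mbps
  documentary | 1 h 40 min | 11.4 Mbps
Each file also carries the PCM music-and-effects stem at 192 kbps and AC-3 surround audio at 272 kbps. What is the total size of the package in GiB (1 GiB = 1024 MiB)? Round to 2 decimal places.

Audio total: 192 + 272 = 464 kbps = 0.464 Mbps.
short film: 16.464 Mbps × 433 s = 7128.9 Mb
wedding highlight reel: 21.364 Mbps × 540 s = 11536.6 Mb
training video: 3.814 Mbps × 1200 s = 4576.8 Mb
concert recording: 40.264 Mbps × 9480 s = 381702.7 Mb
documentary: 11.864 Mbps × 6000 s = 71184.0 Mb
Total: 476129.0 Mb = 59516.1 MB.
= 55.43 GiB.

55.43 GiB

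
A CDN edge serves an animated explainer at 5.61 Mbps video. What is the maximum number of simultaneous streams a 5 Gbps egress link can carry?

5 Gbps = 5,000 Mbps; 5,000 / 5.610 = 891.27 → 891 viewers.

891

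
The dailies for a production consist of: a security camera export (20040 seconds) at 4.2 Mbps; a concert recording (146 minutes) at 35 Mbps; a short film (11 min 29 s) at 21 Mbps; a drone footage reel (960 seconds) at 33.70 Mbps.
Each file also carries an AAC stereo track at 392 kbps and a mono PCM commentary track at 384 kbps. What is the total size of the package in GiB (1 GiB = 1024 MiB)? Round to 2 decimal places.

Audio total: 392 + 384 = 776 kbps = 0.776 Mbps.
security camera export: 4.976 Mbps × 20040 s = 99719.0 Mb
concert recording: 35.776 Mbps × 8760 s = 313397.8 Mb
short film: 21.776 Mbps × 689 s = 15003.7 Mb
drone footage reel: 34.476 Mbps × 960 s = 33097.0 Mb
Total: 461217.4 Mb = 57652.2 MB.
= 53.69 GiB.

53.69 GiB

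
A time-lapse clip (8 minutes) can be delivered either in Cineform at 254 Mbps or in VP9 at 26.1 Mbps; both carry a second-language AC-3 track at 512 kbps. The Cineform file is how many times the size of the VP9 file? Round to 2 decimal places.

8 min = 480 s
Audio: 512 kbps = 0.512 Mbps.
Cineform: 254.512 Mbps × 480 s = 122165.8 Mb = 15.271 GB.
VP9: 26.612 Mbps × 480 s = 12773.8 Mb = 1.597 GB.
Ratio: 15.271 / 1.597 = 9.564.

9.56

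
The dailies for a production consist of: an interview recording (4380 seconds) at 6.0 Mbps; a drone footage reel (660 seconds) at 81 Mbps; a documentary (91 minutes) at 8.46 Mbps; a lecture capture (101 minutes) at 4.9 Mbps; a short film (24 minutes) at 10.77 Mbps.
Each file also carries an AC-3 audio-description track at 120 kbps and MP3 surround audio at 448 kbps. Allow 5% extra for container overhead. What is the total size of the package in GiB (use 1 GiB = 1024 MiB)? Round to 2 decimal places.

Audio total: 120 + 448 = 568 kbps = 0.568 Mbps.
interview recording: 6.568 Mbps × 4380 s × 1.05 = 30206.2 Mb
drone footage reel: 81.568 Mbps × 660 s × 1.05 = 56526.6 Mb
documentary: 9.028 Mbps × 5460 s × 1.05 = 51757.5 Mb
lecture capture: 5.468 Mbps × 6060 s × 1.05 = 34792.9 Mb
short film: 11.338 Mbps × 1440 s × 1.05 = 17143.1 Mb
Total: 190426.3 Mb = 23803.3 MB.
= 22.17 GiB.

22.17 GiB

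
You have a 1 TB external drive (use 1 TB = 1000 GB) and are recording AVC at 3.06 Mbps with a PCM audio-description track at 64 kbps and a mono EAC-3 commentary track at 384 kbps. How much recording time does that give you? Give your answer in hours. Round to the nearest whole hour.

633 hours

Audio total: 64 + 384 = 448 kbps = 0.448 Mbps.
Total bitrate: 3.06 + 0.448 = 3.508 Mbps.
Capacity: 1 TB = 8,000,000 Mb.
Recording time: 8,000,000 / 3.508 = 2,280,502 s ≈ 633 hours.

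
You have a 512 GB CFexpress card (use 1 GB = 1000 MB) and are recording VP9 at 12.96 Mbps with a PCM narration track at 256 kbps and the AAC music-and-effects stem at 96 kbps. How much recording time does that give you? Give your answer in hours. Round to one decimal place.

Audio total: 256 + 96 = 352 kbps = 0.352 Mbps.
Total bitrate: 12.96 + 0.352 = 13.312 Mbps.
Capacity: 512 GB = 4,096,000 Mb.
Recording time: 4,096,000 / 13.312 = 307,692 s ≈ 85.5 hours.

85.5 hours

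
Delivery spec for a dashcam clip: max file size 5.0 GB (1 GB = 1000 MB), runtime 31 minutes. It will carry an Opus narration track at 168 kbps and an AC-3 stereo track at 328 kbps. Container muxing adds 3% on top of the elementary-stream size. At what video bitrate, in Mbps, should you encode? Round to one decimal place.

Budget: 5.0 GB = 40000.0 Mb.
Stream payload after overhead: 40000.0 / 1.03 = 38835.0 Mb.
31 min = 1860 s
Total bitrate budget: 38835.0 Mb / 1860 s = 20.879 Mbps.
Audio total: 168 + 328 = 496 kbps = 0.496 Mbps.
Video: 20.879 − 0.496 = 20.383 Mbps.

20.4 Mbps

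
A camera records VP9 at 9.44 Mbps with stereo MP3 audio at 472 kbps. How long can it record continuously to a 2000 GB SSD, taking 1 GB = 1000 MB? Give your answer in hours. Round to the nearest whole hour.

Audio: 472 kbps = 0.472 Mbps.
Total bitrate: 9.44 + 0.472 = 9.912 Mbps.
Capacity: 2000 GB = 16,000,000 Mb.
Recording time: 16,000,000 / 9.912 = 1,614,205 s ≈ 448 hours.

448 hours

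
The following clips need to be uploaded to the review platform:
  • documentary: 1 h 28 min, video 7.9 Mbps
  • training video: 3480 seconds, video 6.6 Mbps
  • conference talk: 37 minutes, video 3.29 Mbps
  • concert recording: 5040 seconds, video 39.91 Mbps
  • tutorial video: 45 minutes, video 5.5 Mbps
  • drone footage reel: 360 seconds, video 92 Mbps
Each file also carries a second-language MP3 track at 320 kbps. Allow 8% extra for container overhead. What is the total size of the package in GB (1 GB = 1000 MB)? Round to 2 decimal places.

44.17 GB

Audio: 320 kbps = 0.320 Mbps.
documentary: 8.220 Mbps × 5280 s × 1.08 = 46873.7 Mb
training video: 6.920 Mbps × 3480 s × 1.08 = 26008.1 Mb
conference talk: 3.610 Mbps × 2220 s × 1.08 = 8655.3 Mb
concert recording: 40.230 Mbps × 5040 s × 1.08 = 218979.9 Mb
tutorial video: 5.820 Mbps × 2700 s × 1.08 = 16971.1 Mb
drone footage reel: 92.320 Mbps × 360 s × 1.08 = 35894.0 Mb
Total: 353382.3 Mb = 44172.8 MB.
= 44.17 GB.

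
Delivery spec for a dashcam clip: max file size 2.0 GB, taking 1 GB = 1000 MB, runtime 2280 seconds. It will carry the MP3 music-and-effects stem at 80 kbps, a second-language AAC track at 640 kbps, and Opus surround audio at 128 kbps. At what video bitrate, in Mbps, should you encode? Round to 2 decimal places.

Budget: 2.0 GB = 16000.0 Mb.
Total bitrate budget: 16000.0 Mb / 2280 s = 7.018 Mbps.
Audio total: 80 + 640 + 128 = 848 kbps = 0.848 Mbps.
Video: 7.018 − 0.848 = 6.170 Mbps.

6.17 Mbps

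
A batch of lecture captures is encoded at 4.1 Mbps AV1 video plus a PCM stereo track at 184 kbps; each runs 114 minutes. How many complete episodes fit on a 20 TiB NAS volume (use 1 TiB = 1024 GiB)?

6003

114 min = 6840 s
Audio: 184 kbps = 0.184 Mbps.
Total bitrate: 4.284 Mbps.
Per item: 4.284 Mbps × 6840 s = 29,303 Mb = 3,663 MB.
Capacity: 20 TiB = 175,921,860 Mb; 6003.63 items → 6003 complete.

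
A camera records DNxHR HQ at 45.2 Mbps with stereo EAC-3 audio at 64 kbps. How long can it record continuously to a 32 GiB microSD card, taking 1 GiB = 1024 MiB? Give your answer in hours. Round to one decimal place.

Audio: 64 kbps = 0.064 Mbps.
Total bitrate: 45.2 + 0.064 = 45.264 Mbps.
Capacity: 32 GiB = 274,878 Mb.
Recording time: 274,878 / 45.264 = 6,073 s ≈ 1.69 hours.

1.7 hours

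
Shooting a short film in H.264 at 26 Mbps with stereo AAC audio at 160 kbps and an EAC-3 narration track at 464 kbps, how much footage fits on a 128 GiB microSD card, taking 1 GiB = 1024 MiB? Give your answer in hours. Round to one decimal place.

11.5 hours

Audio total: 160 + 464 = 624 kbps = 0.624 Mbps.
Total bitrate: 26 + 0.624 = 26.624 Mbps.
Capacity: 128 GiB = 1,099,512 Mb.
Recording time: 1,099,512 / 26.624 = 41,298 s ≈ 11.5 hours.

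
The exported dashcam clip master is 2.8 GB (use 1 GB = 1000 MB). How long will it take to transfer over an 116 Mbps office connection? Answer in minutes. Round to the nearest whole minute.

File: 2.8 GB = 22400.0 Mb.
At 116 Mbps: 22400.0 / 116 = 193.1 s ≈ 3.22 minutes.

3 minutes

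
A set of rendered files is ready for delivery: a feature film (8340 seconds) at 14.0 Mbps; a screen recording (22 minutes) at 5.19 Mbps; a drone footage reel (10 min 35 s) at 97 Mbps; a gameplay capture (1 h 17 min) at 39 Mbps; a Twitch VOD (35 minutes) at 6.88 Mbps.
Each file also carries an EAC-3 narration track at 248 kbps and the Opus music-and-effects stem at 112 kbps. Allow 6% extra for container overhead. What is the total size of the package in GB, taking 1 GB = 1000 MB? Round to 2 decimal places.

Audio total: 248 + 112 = 360 kbps = 0.360 Mbps.
feature film: 14.360 Mbps × 8340 s × 1.06 = 126948.1 Mb
screen recording: 5.550 Mbps × 1320 s × 1.06 = 7765.6 Mb
drone footage reel: 97.360 Mbps × 635 s × 1.06 = 65533.0 Mb
gameplay capture: 39.360 Mbps × 4620 s × 1.06 = 192753.8 Mb
Twitch VOD: 7.240 Mbps × 2100 s × 1.06 = 16116.2 Mb
Total: 409116.8 Mb = 51139.6 MB.
= 51.14 GB.

51.14 GB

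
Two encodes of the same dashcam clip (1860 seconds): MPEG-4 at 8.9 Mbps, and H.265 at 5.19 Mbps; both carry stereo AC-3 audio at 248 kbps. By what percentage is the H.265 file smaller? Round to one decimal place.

40.6%

Audio: 248 kbps = 0.248 Mbps.
MPEG-4: 9.148 Mbps × 1860 s = 17015.3 Mb = 2.127 GB.
H.265: 5.438 Mbps × 1860 s = 10114.7 Mb = 1.264 GB.
Reduction: (1 − 1.264/2.127) × 100 = 40.56%.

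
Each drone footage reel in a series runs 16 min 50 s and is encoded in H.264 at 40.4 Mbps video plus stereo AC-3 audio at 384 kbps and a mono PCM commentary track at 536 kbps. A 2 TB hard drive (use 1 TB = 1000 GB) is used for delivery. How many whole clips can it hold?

383

16 min 50 s = 1010 s
Audio total: 384 + 536 = 920 kbps = 0.920 Mbps.
Total bitrate: 41.320 Mbps.
Per item: 41.320 Mbps × 1010 s = 41,733 Mb = 5,217 MB.
Capacity: 2 TB = 16,000,000 Mb; 383.39 items → 383 complete.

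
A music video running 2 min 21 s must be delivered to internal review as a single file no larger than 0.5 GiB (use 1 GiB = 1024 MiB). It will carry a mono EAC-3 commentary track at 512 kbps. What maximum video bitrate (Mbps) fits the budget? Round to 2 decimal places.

Budget: 0.5 GiB = 4295.0 Mb.
2 min 21 s = 141 s
Total bitrate budget: 4295.0 Mb / 141 s = 30.461 Mbps.
Audio: 512 kbps = 0.512 Mbps.
Video: 30.461 − 0.512 = 29.949 Mbps.

29.95 Mbps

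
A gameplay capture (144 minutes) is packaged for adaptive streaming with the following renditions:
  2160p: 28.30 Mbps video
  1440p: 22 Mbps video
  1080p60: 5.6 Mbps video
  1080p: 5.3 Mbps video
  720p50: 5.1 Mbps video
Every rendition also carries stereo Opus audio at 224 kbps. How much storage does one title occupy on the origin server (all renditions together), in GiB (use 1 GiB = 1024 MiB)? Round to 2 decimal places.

144 min = 8640 s
Audio: 224 kbps = 0.224 Mbps.
Sum of rendition bitrates: (28.30+0.224) + (22+0.224) + (5.6+0.224) + (5.3+0.224) + (5.1+0.224) = 67.420 Mbps.
× 8640 s = 582,509 Mb = 72,814 MB = 67.81 GiB.

67.81 GiB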